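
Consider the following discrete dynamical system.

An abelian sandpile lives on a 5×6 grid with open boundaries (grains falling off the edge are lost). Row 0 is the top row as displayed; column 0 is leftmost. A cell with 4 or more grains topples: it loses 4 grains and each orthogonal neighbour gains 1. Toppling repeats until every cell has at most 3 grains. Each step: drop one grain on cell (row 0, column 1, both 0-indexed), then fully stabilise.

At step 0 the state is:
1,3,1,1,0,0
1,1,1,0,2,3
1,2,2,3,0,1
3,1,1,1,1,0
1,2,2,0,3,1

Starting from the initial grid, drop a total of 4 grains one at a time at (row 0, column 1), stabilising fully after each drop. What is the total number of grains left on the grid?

42

t=0: 1,3,1,1,0,0
1,1,1,0,2,3
1,2,2,3,0,1
3,1,1,1,1,0
1,2,2,0,3,1
t=1: 2,0,2,1,0,0
1,2,1,0,2,3
1,2,2,3,0,1
3,1,1,1,1,0
1,2,2,0,3,1
t=2: 2,1,2,1,0,0
1,2,1,0,2,3
1,2,2,3,0,1
3,1,1,1,1,0
1,2,2,0,3,1
t=3: 2,2,2,1,0,0
1,2,1,0,2,3
1,2,2,3,0,1
3,1,1,1,1,0
1,2,2,0,3,1
t=4: 2,3,2,1,0,0
1,2,1,0,2,3
1,2,2,3,0,1
3,1,1,1,1,0
1,2,2,0,3,1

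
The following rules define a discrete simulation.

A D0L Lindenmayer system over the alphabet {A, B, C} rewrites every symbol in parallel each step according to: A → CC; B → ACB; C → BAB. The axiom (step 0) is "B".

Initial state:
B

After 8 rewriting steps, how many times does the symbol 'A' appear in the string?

step 0: B
step 1: ACB
step 2: CCBABACB
step 3: BABBABACBCCACBCCBABACB
step 4: ACBCCACBACBCCACBCCBABACBBABBABCCBABACBBABBABACBCCACBCCBABACB
step 5: CCBABACBBABBABCCBABACBCCBABACBBABBABCCBABACBBABBABACBCCACB…BCCACBACBCCACBCCBABACBBABBABCCBABACBBABBABACBCCACBCCBABACB  (len 164)
step 6: BABBABACBCCACBCCBABACBACBCCACBACBCCACBBABBABACBCCACBCCBABA…BCCACBACBCCACBCCBABACBBABBABCCBABACBBABBABACBCCACBCCBABACB  (len 448)
step 7: ACBCCACBACBCCACBCCBABACBBABBABCCBABACBBABBABACBCCACBCCBABA…BCCACBACBCCACBCCBABACBBABBABCCBABACBBABBABACBCCACBCCBABACB  (len 1224)
step 8: CCBABACBBABBABCCBABACBCCBABACBBABBABCCBABACBBABBABACBCCACB…BCCACBACBCCACBCCBABACBBABBABCCBABACBBABBABACBCCACBCCBABACB  (len 3344)

896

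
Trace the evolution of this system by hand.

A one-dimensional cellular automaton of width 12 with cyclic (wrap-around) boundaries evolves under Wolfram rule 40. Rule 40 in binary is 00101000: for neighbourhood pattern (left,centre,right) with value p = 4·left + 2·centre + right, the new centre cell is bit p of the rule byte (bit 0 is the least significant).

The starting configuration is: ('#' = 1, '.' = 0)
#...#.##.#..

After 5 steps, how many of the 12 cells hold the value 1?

0) #...#.##.#..
1) .....##.#...
2) .....#.#....
3) ......#.....
4) ............
5) ............

0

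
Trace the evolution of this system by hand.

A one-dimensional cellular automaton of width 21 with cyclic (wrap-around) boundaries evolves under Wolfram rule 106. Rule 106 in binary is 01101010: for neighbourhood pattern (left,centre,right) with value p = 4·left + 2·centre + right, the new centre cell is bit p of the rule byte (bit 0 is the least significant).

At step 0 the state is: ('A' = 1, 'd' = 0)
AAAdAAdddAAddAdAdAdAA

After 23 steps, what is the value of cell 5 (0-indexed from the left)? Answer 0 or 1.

[0] AAAdAAdddAAddAdAdAdAA
[1] ddAAAAddAAAdAdAdAdAAd
[2] dAAddAdAAdAAdAdAdAAAd
[3] AAAdAdAAAAAAAdAdAAdAd
[4] AdAAdAAdddddAAdAAAAdA
[5] AAAAAAAddddAAAAAddAAA
[6] ddddddAdddAAdddAdAAdd
[7] dddddAdddAAAddAdAAAdd
[8] ddddAdddAAdAdAdAAdAdd
[9] dddAdddAAAAdAdAAAAddd
[10] ddAdddAAddAAdAAddAddd
[11] dAdddAAAdAAAAAAdAdddd
[12] AdddAAdAAAddddAAddddd
[13] dddAAAAAdAdddAAAddddA
[14] ddAAdddAAdddAAdAdddAd
[15] dAAAddAAAddAAAAdddAdd
[16] AAdAdAAdAdAAddAddAddd
[17] AAAdAAAAdAAAdAddAdddA
[18] ddAAAddAAAdAAddAdddAA
[19] dAAdAdAAdAAAAdAdddAAA
[20] AAAAdAAAAAddAAdddAAdA
[21] dddAAAdddAdAAAddAAAAA
[22] ddAAdAddAdAAdAdAAdddA
[23] dAAAAddAdAAAAdAAAddAd

0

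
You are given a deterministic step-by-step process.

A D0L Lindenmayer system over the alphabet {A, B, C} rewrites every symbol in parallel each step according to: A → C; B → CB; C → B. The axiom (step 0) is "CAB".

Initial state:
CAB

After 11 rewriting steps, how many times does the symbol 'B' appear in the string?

gen 0: CAB
gen 1: BCCB
gen 2: CBBBCB
gen 3: BCBCBCBBCB
gen 4: CBBCBBCBBCBCBBCB
gen 5: BCBCBBCBCBBCBCBBCBBCBCBBCB
gen 6: CBBCBBCBCBBCBBCBCBBCBBCBCBBCBCBBCBBCBCBBCB
gen 7: BCBCBBCBCBBCBBCBCBBCBCBBCBBCBCBBCBCBBCBBCBCBBCBBCBCBBCBCBBCBBCBCBBCB
gen 8: CBBCBBCBCBBCBBCBCBBCBCBBCBBCBCBBCBBCBCBBCBCBBCBBCBCBBCBBCBCBBCBCBBCBBCBCBBCBCBBCBBCBCBBCBBCBCBBCBCBBCBBCBCBBCB
gen 9: BCBCBBCBCBBCBBCBCBBCBCBBCBBCBCBBCBBCBCBBCBCBBCBBCBCBBCBCBB…BCBBCBCBBCBCBBCBBCBCBBCBCBBCBBCBCBBCBBCBCBBCBCBBCBBCBCBBCB  (len 178)
gen 10: CBBCBBCBCBBCBBCBCBBCBCBBCBBCBCBBCBBCBCBBCBCBBCBBCBCBBCBCBB…BCBBCBCBBCBCBBCBBCBCBBCBCBBCBBCBCBBCBBCBCBBCBCBBCBBCBCBBCB  (len 288)
gen 11: BCBCBBCBCBBCBBCBCBBCBCBBCBBCBCBBCBBCBCBBCBCBBCBBCBCBBCBCBB…BCBBCBCBBCBCBBCBBCBCBBCBCBBCBBCBCBBCBBCBCBBCBCBBCBBCBCBBCB  (len 466)

288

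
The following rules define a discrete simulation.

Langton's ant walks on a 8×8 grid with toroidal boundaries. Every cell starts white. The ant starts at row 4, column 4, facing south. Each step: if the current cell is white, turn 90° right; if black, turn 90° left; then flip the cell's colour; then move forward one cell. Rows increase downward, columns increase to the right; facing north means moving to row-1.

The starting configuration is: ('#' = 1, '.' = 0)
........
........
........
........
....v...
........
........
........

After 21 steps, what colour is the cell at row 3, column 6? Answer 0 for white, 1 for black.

0

t=0: ........
........
........
........
....v...
........
........
........
t=1: ........
........
........
........
...<#...
........
........
........
t=2: ........
........
........
...^....
...##...
........
........
........
t=3: ........
........
........
...#>...
...##...
........
........
........
t=4: ........
........
........
...##...
...#v...
........
........
........
t=5: ........
........
........
...##...
...#.>..
........
........
........
t=6: ........
........
........
...##...
...#.#..
.....v..
........
........
t=7: ........
........
........
...##...
...#.#..
....<#..
........
........
t=8: ........
........
........
...##...
...#^#..
....##..
........
........
t=9: ........
........
........
...##...
...##>..
....##..
........
........
t=10: ........
........
........
...##^..
...##...
....##..
........
........
t=11: ........
........
........
...###>.
...##...
....##..
........
........
t=12: ........
........
........
...####.
...##.v.
....##..
........
........
t=13: ........
........
........
...####.
...##<#.
....##..
........
........
t=14: ........
........
........
...##^#.
...####.
....##..
........
........
t=15: ........
........
........
...#<.#.
...####.
....##..
........
........
t=16: ........
........
........
...#..#.
...#v##.
....##..
........
........
t=17: ........
........
........
...#..#.
...#.>#.
....##..
........
........
t=18: ........
........
........
...#.^#.
...#..#.
....##..
........
........
t=19: ........
........
........
...#.#>.
...#..#.
....##..
........
........
t=20: ........
........
......^.
...#.#..
...#..#.
....##..
........
........
t=21: ........
........
......#>
...#.#..
...#..#.
....##..
........
........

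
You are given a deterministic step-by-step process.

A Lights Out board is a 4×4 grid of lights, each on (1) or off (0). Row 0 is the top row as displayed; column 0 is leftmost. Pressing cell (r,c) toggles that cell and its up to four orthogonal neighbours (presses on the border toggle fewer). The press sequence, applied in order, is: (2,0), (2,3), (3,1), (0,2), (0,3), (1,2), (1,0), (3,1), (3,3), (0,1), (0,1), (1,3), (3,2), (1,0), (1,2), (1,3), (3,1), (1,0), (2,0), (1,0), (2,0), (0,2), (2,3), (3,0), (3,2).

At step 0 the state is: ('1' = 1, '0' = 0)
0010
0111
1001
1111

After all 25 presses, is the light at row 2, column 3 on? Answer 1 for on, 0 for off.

k=0  0010
0111
1001
1111
k=1  0010
1111
0101
0111
k=2  0010
1110
0110
0110
k=3  0010
1110
0010
1000
k=4  0101
1100
0010
1000
k=5  0110
1101
0010
1000
k=6  0100
1010
0000
1000
k=7  1100
0110
1000
1000
k=8  1100
0110
1100
0110
k=9  1100
0110
1101
0101
k=10  0010
0010
1101
0101
k=11  1100
0110
1101
0101
k=12  1101
0101
1100
0101
k=13  1101
0101
1110
0010
k=14  0101
1001
0110
0010
k=15  0111
1110
0100
0010
k=16  0110
1101
0101
0010
k=17  0110
1101
0001
1100
k=18  1110
0001
1001
1100
k=19  1110
1001
0101
0100
k=20  0110
0101
1101
0100
k=21  0110
1101
0001
1100
k=22  0001
1111
0001
1100
k=23  0001
1110
0010
1101
k=24  0001
1110
1010
0001
k=25  0001
1110
1000
0110

0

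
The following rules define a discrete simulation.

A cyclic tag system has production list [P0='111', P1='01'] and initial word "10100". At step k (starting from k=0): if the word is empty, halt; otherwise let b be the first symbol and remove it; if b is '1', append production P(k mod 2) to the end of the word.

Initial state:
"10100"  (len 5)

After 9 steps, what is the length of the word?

0) "10100"  (len 5)
1) "0100111"  (len 7)
2) "100111"  (len 6)
3) "00111111"  (len 8)
4) "0111111"  (len 7)
5) "111111"  (len 6)
6) "1111101"  (len 7)
7) "111101111"  (len 9)
8) "1110111101"  (len 10)
9) "110111101111"  (len 12)

12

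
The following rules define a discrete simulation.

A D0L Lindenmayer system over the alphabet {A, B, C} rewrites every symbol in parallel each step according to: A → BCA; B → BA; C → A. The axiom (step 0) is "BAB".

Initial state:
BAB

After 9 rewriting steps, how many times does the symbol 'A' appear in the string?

2065

0) BAB
1) BABCABA
2) BABCABAABCABABCA
3) BABCABAABCABABCABCABAABCABABCABAABCA
4) BABCABAABCABABCABCABAABCABABCABAABCABAABCABABCABCABAABCABABCABAABCABABCABCABAABCA
5) BABCABAABCABABCABCABAABCABABCABAABCABAABCABABCABCABAABCABA…CABABCABAABCABABCABCABAABCABABCABAABCABAABCABABCABCABAABCA  (len 182)
6) BABCABAABCABABCABCABAABCABABCABAABCABAABCABABCABCABAABCABA…ABCABCABAABCABABCABCABAABCABABCABAABCABAABCABABCABCABAABCA  (len 409)
7) BABCABAABCABABCABCABAABCABABCABAABCABAABCABABCABCABAABCABA…ABCABCABAABCABABCABCABAABCABABCABAABCABAABCABABCABCABAABCA  (len 919)
8) BABCABAABCABABCABCABAABCABABCABAABCABAABCABABCABCABAABCABA…ABCABCABAABCABABCABCABAABCABABCABAABCABAABCABABCABCABAABCA  (len 2065)
9) BABCABAABCABABCABCABAABCABABCABAABCABAABCABABCABCABAABCABA…ABCABCABAABCABABCABCABAABCABABCABAABCABAABCABABCABCABAABCA  (len 4640)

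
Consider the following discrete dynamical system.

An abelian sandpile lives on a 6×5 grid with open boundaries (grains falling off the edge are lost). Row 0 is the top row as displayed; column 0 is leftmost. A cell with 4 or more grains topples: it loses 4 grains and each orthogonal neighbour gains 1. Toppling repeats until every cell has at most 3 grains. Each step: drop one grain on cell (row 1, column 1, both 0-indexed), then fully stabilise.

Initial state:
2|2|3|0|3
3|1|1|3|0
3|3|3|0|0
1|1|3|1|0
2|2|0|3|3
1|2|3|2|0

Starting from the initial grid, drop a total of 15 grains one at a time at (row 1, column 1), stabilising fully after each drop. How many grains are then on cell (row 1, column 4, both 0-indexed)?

1

step 0: 2|2|3|0|3
3|1|1|3|0
3|3|3|0|0
1|1|3|1|0
2|2|0|3|3
1|2|3|2|0
step 1: 2|2|3|0|3
3|2|1|3|0
3|3|3|0|0
1|1|3|1|0
2|2|0|3|3
1|2|3|2|0
step 2: 2|2|3|0|3
3|3|1|3|0
3|3|3|0|0
1|1|3|1|0
2|2|0|3|3
1|2|3|2|0
step 3: 3|3|3|0|3
1|2|3|3|0
1|2|1|1|0
2|3|0|2|0
2|2|1|3|3
1|2|3|2|0
step 4: 3|3|3|0|3
1|3|3|3|0
1|2|1|1|0
2|3|0|2|0
2|2|1|3|3
1|2|3|2|0
step 5: 0|2|1|2|3
3|2|2|0|1
1|3|2|2|0
2|3|0|2|0
2|2|1|3|3
1|2|3|2|0
step 6: 0|2|1|2|3
3|3|2|0|1
1|3|2|2|0
2|3|0|2|0
2|2|1|3|3
1|2|3|2|0
step 7: 1|3|1|2|3
0|2|3|0|1
3|1|3|2|0
3|0|1|2|0
2|3|1|3|3
1|2|3|2|0
step 8: 1|3|1|2|3
0|3|3|0|1
3|1|3|2|0
3|0|1|2|0
2|3|1|3|3
1|2|3|2|0
step 9: 2|0|3|2|3
1|2|1|1|1
3|3|0|3|0
3|0|2|2|0
2|3|1|3|3
1|2|3|2|0
step 10: 2|0|3|2|3
1|3|1|1|1
3|3|0|3|0
3|0|2|2|0
2|3|1|3|3
1|2|3|2|0
step 11: 2|1|3|2|3
3|1|2|1|1
1|1|1|3|0
0|2|2|2|0
3|3|1|3|3
1|2|3|2|0
step 12: 2|1|3|2|3
3|2|2|1|1
1|1|1|3|0
0|2|2|2|0
3|3|1|3|3
1|2|3|2|0
step 13: 2|1|3|2|3
3|3|2|1|1
1|1|1|3|0
0|2|2|2|0
3|3|1|3|3
1|2|3|2|0
step 14: 3|2|3|2|3
0|1|3|1|1
2|2|1|3|0
0|2|2|2|0
3|3|1|3|3
1|2|3|2|0
step 15: 3|2|3|2|3
0|2|3|1|1
2|2|1|3|0
0|2|2|2|0
3|3|1|3|3
1|2|3|2|0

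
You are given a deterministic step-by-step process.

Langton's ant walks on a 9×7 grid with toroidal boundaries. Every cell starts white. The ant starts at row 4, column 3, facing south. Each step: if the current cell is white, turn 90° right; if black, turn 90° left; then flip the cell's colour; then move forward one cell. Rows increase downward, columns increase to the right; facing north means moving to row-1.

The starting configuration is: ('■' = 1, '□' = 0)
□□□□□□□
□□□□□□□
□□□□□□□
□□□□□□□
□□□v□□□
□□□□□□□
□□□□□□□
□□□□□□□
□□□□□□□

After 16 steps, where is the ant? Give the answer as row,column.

4,3

gen 0: □□□□□□□
□□□□□□□
□□□□□□□
□□□□□□□
□□□v□□□
□□□□□□□
□□□□□□□
□□□□□□□
□□□□□□□
gen 1: □□□□□□□
□□□□□□□
□□□□□□□
□□□□□□□
□□<■□□□
□□□□□□□
□□□□□□□
□□□□□□□
□□□□□□□
gen 2: □□□□□□□
□□□□□□□
□□□□□□□
□□^□□□□
□□■■□□□
□□□□□□□
□□□□□□□
□□□□□□□
□□□□□□□
gen 3: □□□□□□□
□□□□□□□
□□□□□□□
□□■>□□□
□□■■□□□
□□□□□□□
□□□□□□□
□□□□□□□
□□□□□□□
gen 4: □□□□□□□
□□□□□□□
□□□□□□□
□□■■□□□
□□■v□□□
□□□□□□□
□□□□□□□
□□□□□□□
□□□□□□□
gen 5: □□□□□□□
□□□□□□□
□□□□□□□
□□■■□□□
□□■□>□□
□□□□□□□
□□□□□□□
□□□□□□□
□□□□□□□
gen 6: □□□□□□□
□□□□□□□
□□□□□□□
□□■■□□□
□□■□■□□
□□□□v□□
□□□□□□□
□□□□□□□
□□□□□□□
gen 7: □□□□□□□
□□□□□□□
□□□□□□□
□□■■□□□
□□■□■□□
□□□<■□□
□□□□□□□
□□□□□□□
□□□□□□□
gen 8: □□□□□□□
□□□□□□□
□□□□□□□
□□■■□□□
□□■^■□□
□□□■■□□
□□□□□□□
□□□□□□□
□□□□□□□
gen 9: □□□□□□□
□□□□□□□
□□□□□□□
□□■■□□□
□□■■>□□
□□□■■□□
□□□□□□□
□□□□□□□
□□□□□□□
gen 10: □□□□□□□
□□□□□□□
□□□□□□□
□□■■^□□
□□■■□□□
□□□■■□□
□□□□□□□
□□□□□□□
□□□□□□□
gen 11: □□□□□□□
□□□□□□□
□□□□□□□
□□■■■>□
□□■■□□□
□□□■■□□
□□□□□□□
□□□□□□□
□□□□□□□
gen 12: □□□□□□□
□□□□□□□
□□□□□□□
□□■■■■□
□□■■□v□
□□□■■□□
□□□□□□□
□□□□□□□
□□□□□□□
gen 13: □□□□□□□
□□□□□□□
□□□□□□□
□□■■■■□
□□■■<■□
□□□■■□□
□□□□□□□
□□□□□□□
□□□□□□□
gen 14: □□□□□□□
□□□□□□□
□□□□□□□
□□■■^■□
□□■■■■□
□□□■■□□
□□□□□□□
□□□□□□□
□□□□□□□
gen 15: □□□□□□□
□□□□□□□
□□□□□□□
□□■<□■□
□□■■■■□
□□□■■□□
□□□□□□□
□□□□□□□
□□□□□□□
gen 16: □□□□□□□
□□□□□□□
□□□□□□□
□□■□□■□
□□■v■■□
□□□■■□□
□□□□□□□
□□□□□□□
□□□□□□□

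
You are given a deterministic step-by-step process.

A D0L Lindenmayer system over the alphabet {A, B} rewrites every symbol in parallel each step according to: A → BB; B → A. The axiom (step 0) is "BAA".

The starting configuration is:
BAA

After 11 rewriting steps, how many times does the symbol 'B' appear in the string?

128

t=0: BAA
t=1: ABBBB
t=2: BBAAAA
t=3: AABBBBBBBB
t=4: BBBBAAAAAAAA
t=5: AAAABBBBBBBBBBBBBBBB
t=6: BBBBBBBBAAAAAAAAAAAAAAAA
t=7: AAAAAAAABBBBBBBBBBBBBBBBBBBBBBBBBBBBBBBB
t=8: BBBBBBBBBBBBBBBBAAAAAAAAAAAAAAAAAAAAAAAAAAAAAAAA
t=9: AAAAAAAAAAAAAAAABBBBBBBBBBBBBBBBBBBBBBBBBBBBBBBBBBBBBBBBBBBBBBBBBBBBBBBBBBBBBBBB
t=10: BBBBBBBBBBBBBBBBBBBBBBBBBBBBBBBBAAAAAAAAAAAAAAAAAAAAAAAAAAAAAAAAAAAAAAAAAAAAAAAAAAAAAAAAAAAAAAAA
t=11: AAAAAAAAAAAAAAAAAAAAAAAAAAAAAAAABBBBBBBBBBBBBBBBBBBBBBBBBB…BBBBBBBBBBBBBBBBBBBBBBBBBBBBBBBBBBBBBBBBBBBBBBBBBBBBBBBBBB  (len 160)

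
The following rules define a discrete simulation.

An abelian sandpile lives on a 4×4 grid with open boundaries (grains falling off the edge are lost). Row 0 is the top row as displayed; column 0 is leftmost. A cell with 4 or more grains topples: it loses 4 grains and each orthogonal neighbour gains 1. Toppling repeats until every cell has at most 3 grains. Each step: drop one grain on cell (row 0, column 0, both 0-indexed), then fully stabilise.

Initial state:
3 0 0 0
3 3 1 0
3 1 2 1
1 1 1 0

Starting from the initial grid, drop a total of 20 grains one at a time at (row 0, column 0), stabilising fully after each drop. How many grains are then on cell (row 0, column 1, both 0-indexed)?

3

step 0: 3 0 0 0
3 3 1 0
3 1 2 1
1 1 1 0
step 1: 1 2 0 0
2 0 2 0
0 3 2 1
2 1 1 0
step 2: 2 2 0 0
2 0 2 0
0 3 2 1
2 1 1 0
step 3: 3 2 0 0
2 0 2 0
0 3 2 1
2 1 1 0
step 4: 0 3 0 0
3 0 2 0
0 3 2 1
2 1 1 0
step 5: 1 3 0 0
3 0 2 0
0 3 2 1
2 1 1 0
step 6: 2 3 0 0
3 0 2 0
0 3 2 1
2 1 1 0
step 7: 3 3 0 0
3 0 2 0
0 3 2 1
2 1 1 0
step 8: 2 0 1 0
0 2 2 0
1 3 2 1
2 1 1 0
step 9: 3 0 1 0
0 2 2 0
1 3 2 1
2 1 1 0
step 10: 0 1 1 0
1 2 2 0
1 3 2 1
2 1 1 0
step 11: 1 1 1 0
1 2 2 0
1 3 2 1
2 1 1 0
step 12: 2 1 1 0
1 2 2 0
1 3 2 1
2 1 1 0
step 13: 3 1 1 0
1 2 2 0
1 3 2 1
2 1 1 0
step 14: 0 2 1 0
2 2 2 0
1 3 2 1
2 1 1 0
step 15: 1 2 1 0
2 2 2 0
1 3 2 1
2 1 1 0
step 16: 2 2 1 0
2 2 2 0
1 3 2 1
2 1 1 0
step 17: 3 2 1 0
2 2 2 0
1 3 2 1
2 1 1 0
step 18: 0 3 1 0
3 2 2 0
1 3 2 1
2 1 1 0
step 19: 1 3 1 0
3 2 2 0
1 3 2 1
2 1 1 0
step 20: 2 3 1 0
3 2 2 0
1 3 2 1
2 1 1 0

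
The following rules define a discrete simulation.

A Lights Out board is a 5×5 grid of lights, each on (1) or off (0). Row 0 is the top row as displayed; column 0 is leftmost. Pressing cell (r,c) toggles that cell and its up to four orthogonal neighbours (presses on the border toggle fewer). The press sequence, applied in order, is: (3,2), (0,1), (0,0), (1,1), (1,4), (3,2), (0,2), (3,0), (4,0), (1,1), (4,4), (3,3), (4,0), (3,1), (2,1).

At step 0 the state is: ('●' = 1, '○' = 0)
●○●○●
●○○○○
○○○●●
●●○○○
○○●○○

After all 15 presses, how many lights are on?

gen 0: ●○●○●
●○○○○
○○○●●
●●○○○
○○●○○
gen 1: ●○●○●
●○○○○
○○●●●
●○●●○
○○○○○
gen 2: ○●○○●
●●○○○
○○●●●
●○●●○
○○○○○
gen 3: ●○○○●
○●○○○
○○●●●
●○●●○
○○○○○
gen 4: ●●○○●
●○●○○
○●●●●
●○●●○
○○○○○
gen 5: ●●○○○
●○●●●
○●●●○
●○●●○
○○○○○
gen 6: ●●○○○
●○●●●
○●○●○
●●○○○
○○●○○
gen 7: ●○●●○
●○○●●
○●○●○
●●○○○
○○●○○
gen 8: ●○●●○
●○○●●
●●○●○
○○○○○
●○●○○
gen 9: ●○●●○
●○○●●
●●○●○
●○○○○
○●●○○
gen 10: ●●●●○
○●●●●
●○○●○
●○○○○
○●●○○
gen 11: ●●●●○
○●●●●
●○○●○
●○○○●
○●●●●
gen 12: ●●●●○
○●●●●
●○○○○
●○●●○
○●●○●
gen 13: ●●●●○
○●●●●
●○○○○
○○●●○
●○●○●
gen 14: ●●●●○
○●●●●
●●○○○
●●○●○
●●●○●
gen 15: ●●●●○
○○●●●
○○●○○
●○○●○
●●●○●

14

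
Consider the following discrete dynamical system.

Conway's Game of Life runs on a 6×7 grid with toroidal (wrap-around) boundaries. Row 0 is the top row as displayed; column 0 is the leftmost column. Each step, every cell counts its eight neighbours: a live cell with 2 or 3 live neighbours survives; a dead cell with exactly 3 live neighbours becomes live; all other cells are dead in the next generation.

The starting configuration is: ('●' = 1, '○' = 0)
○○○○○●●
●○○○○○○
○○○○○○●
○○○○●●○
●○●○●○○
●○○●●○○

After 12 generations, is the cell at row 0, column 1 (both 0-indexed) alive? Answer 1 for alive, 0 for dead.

t=0: ○○○○○●●
●○○○○○○
○○○○○○●
○○○○●●○
●○●○●○○
●○○●●○○
t=1: ●○○○●●●
●○○○○●○
○○○○○●●
○○○●●●●
○●○○○○●
●●○●●○○
t=2: ○○○●○○○
●○○○○○○
●○○○○○○
○○○○●○○
○●○○○○●
○●●●●○○
t=3: ○●○●●○○
○○○○○○○
○○○○○○○
●○○○○○○
●●○○●●○
●●○●●○○
t=4: ●●○●●○○
○○○○○○○
○○○○○○○
●●○○○○●
○○●●●●○
○○○○○○●
t=5: ●○○○○○○
○○○○○○○
●○○○○○○
●●●●●●●
○●●●●●○
●●○○○○●
t=6: ●●○○○○●
○○○○○○○
●○●●●●○
○○○○○○○
○○○○○○○
○○○●●●●
t=7: ●○○○●○●
○○●●●●○
○○○●●○○
○○○●●○○
○○○○●●○
○○○○●●●
t=8: ●○○○○○○
○○●○○○●
○○○○○○○
○○○○○○○
○○○○○○●
●○○●○○○
t=9: ●●○○○○●
○○○○○○○
○○○○○○○
○○○○○○○
○○○○○○○
●○○○○○●
t=10: ○●○○○○●
●○○○○○○
○○○○○○○
○○○○○○○
○○○○○○○
○●○○○○●
t=11: ○●○○○○●
●○○○○○○
○○○○○○○
○○○○○○○
○○○○○○○
○○○○○○○
t=12: ●○○○○○○
●○○○○○○
○○○○○○○
○○○○○○○
○○○○○○○
○○○○○○○

0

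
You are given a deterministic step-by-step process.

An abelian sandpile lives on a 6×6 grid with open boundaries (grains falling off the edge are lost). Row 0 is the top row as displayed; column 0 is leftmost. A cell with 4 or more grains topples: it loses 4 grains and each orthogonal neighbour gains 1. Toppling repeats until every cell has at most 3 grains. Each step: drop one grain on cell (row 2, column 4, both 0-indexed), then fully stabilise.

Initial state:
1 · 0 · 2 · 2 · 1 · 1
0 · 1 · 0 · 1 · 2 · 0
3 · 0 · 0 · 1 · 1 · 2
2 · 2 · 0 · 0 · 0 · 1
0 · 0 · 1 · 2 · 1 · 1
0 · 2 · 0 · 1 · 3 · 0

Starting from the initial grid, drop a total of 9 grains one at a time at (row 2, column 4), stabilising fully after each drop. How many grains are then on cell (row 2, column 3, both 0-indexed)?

0

k=0  1 · 0 · 2 · 2 · 1 · 1
0 · 1 · 0 · 1 · 2 · 0
3 · 0 · 0 · 1 · 1 · 2
2 · 2 · 0 · 0 · 0 · 1
0 · 0 · 1 · 2 · 1 · 1
0 · 2 · 0 · 1 · 3 · 0
k=1  1 · 0 · 2 · 2 · 1 · 1
0 · 1 · 0 · 1 · 2 · 0
3 · 0 · 0 · 1 · 2 · 2
2 · 2 · 0 · 0 · 0 · 1
0 · 0 · 1 · 2 · 1 · 1
0 · 2 · 0 · 1 · 3 · 0
k=2  1 · 0 · 2 · 2 · 1 · 1
0 · 1 · 0 · 1 · 2 · 0
3 · 0 · 0 · 1 · 3 · 2
2 · 2 · 0 · 0 · 0 · 1
0 · 0 · 1 · 2 · 1 · 1
0 · 2 · 0 · 1 · 3 · 0
k=3  1 · 0 · 2 · 2 · 1 · 1
0 · 1 · 0 · 1 · 3 · 0
3 · 0 · 0 · 2 · 0 · 3
2 · 2 · 0 · 0 · 1 · 1
0 · 0 · 1 · 2 · 1 · 1
0 · 2 · 0 · 1 · 3 · 0
k=4  1 · 0 · 2 · 2 · 1 · 1
0 · 1 · 0 · 1 · 3 · 0
3 · 0 · 0 · 2 · 1 · 3
2 · 2 · 0 · 0 · 1 · 1
0 · 0 · 1 · 2 · 1 · 1
0 · 2 · 0 · 1 · 3 · 0
k=5  1 · 0 · 2 · 2 · 1 · 1
0 · 1 · 0 · 1 · 3 · 0
3 · 0 · 0 · 2 · 2 · 3
2 · 2 · 0 · 0 · 1 · 1
0 · 0 · 1 · 2 · 1 · 1
0 · 2 · 0 · 1 · 3 · 0
k=6  1 · 0 · 2 · 2 · 1 · 1
0 · 1 · 0 · 1 · 3 · 0
3 · 0 · 0 · 2 · 3 · 3
2 · 2 · 0 · 0 · 1 · 1
0 · 0 · 1 · 2 · 1 · 1
0 · 2 · 0 · 1 · 3 · 0
k=7  1 · 0 · 2 · 2 · 2 · 1
0 · 1 · 0 · 2 · 0 · 2
3 · 0 · 0 · 3 · 2 · 0
2 · 2 · 0 · 0 · 2 · 2
0 · 0 · 1 · 2 · 1 · 1
0 · 2 · 0 · 1 · 3 · 0
k=8  1 · 0 · 2 · 2 · 2 · 1
0 · 1 · 0 · 2 · 0 · 2
3 · 0 · 0 · 3 · 3 · 0
2 · 2 · 0 · 0 · 2 · 2
0 · 0 · 1 · 2 · 1 · 1
0 · 2 · 0 · 1 · 3 · 0
k=9  1 · 0 · 2 · 2 · 2 · 1
0 · 1 · 0 · 3 · 1 · 2
3 · 0 · 1 · 0 · 1 · 1
2 · 2 · 0 · 1 · 3 · 2
0 · 0 · 1 · 2 · 1 · 1
0 · 2 · 0 · 1 · 3 · 0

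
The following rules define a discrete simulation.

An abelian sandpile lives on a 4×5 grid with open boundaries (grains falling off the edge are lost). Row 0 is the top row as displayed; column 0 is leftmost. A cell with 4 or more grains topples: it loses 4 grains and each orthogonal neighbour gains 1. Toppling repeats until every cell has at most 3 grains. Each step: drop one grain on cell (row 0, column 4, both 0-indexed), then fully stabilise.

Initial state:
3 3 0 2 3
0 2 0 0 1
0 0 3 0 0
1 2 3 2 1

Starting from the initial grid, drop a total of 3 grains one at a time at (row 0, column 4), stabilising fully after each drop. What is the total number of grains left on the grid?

0) 3 3 0 2 3
0 2 0 0 1
0 0 3 0 0
1 2 3 2 1
1) 3 3 0 3 0
0 2 0 0 2
0 0 3 0 0
1 2 3 2 1
2) 3 3 0 3 1
0 2 0 0 2
0 0 3 0 0
1 2 3 2 1
3) 3 3 0 3 2
0 2 0 0 2
0 0 3 0 0
1 2 3 2 1

27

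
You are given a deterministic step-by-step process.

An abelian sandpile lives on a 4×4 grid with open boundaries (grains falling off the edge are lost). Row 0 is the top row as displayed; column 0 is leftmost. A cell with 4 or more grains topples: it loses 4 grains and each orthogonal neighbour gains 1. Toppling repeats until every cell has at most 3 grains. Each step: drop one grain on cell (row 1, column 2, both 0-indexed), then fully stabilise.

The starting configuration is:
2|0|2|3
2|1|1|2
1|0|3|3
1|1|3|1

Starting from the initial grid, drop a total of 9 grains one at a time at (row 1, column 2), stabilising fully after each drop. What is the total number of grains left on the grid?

29

gen 0: 2|0|2|3
2|1|1|2
1|0|3|3
1|1|3|1
gen 1: 2|0|2|3
2|1|2|2
1|0|3|3
1|1|3|1
gen 2: 2|0|2|3
2|1|3|2
1|0|3|3
1|1|3|1
gen 3: 2|1|0|1
2|2|3|1
1|1|2|1
1|2|0|3
gen 4: 2|1|1|1
2|3|0|2
1|1|3|1
1|2|0|3
gen 5: 2|1|1|1
2|3|1|2
1|1|3|1
1|2|0|3
gen 6: 2|1|1|1
2|3|2|2
1|1|3|1
1|2|0|3
gen 7: 2|1|1|1
2|3|3|2
1|1|3|1
1|2|0|3
gen 8: 2|2|2|1
3|0|2|3
1|3|0|2
1|2|1|3
gen 9: 2|2|2|1
3|0|3|3
1|3|0|2
1|2|1|3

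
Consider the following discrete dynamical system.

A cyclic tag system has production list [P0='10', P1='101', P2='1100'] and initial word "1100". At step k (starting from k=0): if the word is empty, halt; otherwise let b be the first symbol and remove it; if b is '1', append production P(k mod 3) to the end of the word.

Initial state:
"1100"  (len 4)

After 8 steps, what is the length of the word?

gen 0: "1100"  (len 4)
gen 1: "10010"  (len 5)
gen 2: "0010101"  (len 7)
gen 3: "010101"  (len 6)
gen 4: "10101"  (len 5)
gen 5: "0101101"  (len 7)
gen 6: "101101"  (len 6)
gen 7: "0110110"  (len 7)
gen 8: "110110"  (len 6)

6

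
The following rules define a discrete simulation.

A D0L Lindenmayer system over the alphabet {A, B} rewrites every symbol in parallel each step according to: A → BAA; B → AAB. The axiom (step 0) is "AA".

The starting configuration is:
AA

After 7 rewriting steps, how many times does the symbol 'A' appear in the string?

[0] AA
[1] BAABAA
[2] AABBAABAAAABBAABAA
[3] BAABAAAABAABBAABAAAABBAABAABAABAAAABAABBAABAAAABBAABAA
[4] AABBAABAAAABBAABAABAABAAAABBAABAAAABAABBAABAAAABBAABAABAAB…AAABBAABAAAABAABBAABAAAABBAABAABAABAAAABAABBAABAAAABBAABAA  (len 162)
[5] BAABAAAABAABBAABAAAABBAABAABAABAAAABAABBAABAAAABBAABAAAABB…AAABBAABAAAABAABBAABAAAABBAABAABAABAAAABAABBAABAAAABBAABAA  (len 486)
[6] AABBAABAAAABBAABAABAABAAAABBAABAAAABAABBAABAAAABBAABAABAAB…AAABBAABAAAABAABBAABAAAABBAABAABAABAAAABAABBAABAAAABBAABAA  (len 1458)
[7] BAABAAAABAABBAABAAAABBAABAABAABAAAABAABBAABAAAABBAABAAAABB…AAABBAABAAAABAABBAABAAAABBAABAABAABAAAABAABBAABAAAABBAABAA  (len 4374)

2916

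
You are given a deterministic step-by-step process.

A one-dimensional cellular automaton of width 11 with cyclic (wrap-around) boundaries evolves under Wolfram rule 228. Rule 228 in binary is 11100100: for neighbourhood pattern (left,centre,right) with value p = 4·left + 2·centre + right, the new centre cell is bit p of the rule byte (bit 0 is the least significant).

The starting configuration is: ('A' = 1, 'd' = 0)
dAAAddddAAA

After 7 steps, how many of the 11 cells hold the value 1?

k=0  dAAAddddAAA
k=1  AdAAdddddAA
k=2  AAdAddddddA
k=3  AAAAddddddd
k=4  dAAAddddddd
k=5  ddAAddddddd
k=6  dddAddddddd
k=7  dddAddddddd

1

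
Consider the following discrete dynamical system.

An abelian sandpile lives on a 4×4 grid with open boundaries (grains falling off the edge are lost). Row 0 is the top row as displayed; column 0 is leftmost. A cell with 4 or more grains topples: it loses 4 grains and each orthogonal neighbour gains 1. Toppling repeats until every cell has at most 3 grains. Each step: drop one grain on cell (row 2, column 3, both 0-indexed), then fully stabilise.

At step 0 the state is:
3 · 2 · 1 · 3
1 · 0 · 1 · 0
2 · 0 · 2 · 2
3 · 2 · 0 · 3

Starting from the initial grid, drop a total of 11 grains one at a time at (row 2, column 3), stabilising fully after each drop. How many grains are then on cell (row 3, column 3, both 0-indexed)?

[0] 3 · 2 · 1 · 3
1 · 0 · 1 · 0
2 · 0 · 2 · 2
3 · 2 · 0 · 3
[1] 3 · 2 · 1 · 3
1 · 0 · 1 · 0
2 · 0 · 2 · 3
3 · 2 · 0 · 3
[2] 3 · 2 · 1 · 3
1 · 0 · 1 · 1
2 · 0 · 3 · 1
3 · 2 · 1 · 0
[3] 3 · 2 · 1 · 3
1 · 0 · 1 · 1
2 · 0 · 3 · 2
3 · 2 · 1 · 0
[4] 3 · 2 · 1 · 3
1 · 0 · 1 · 1
2 · 0 · 3 · 3
3 · 2 · 1 · 0
[5] 3 · 2 · 1 · 3
1 · 0 · 2 · 2
2 · 1 · 0 · 1
3 · 2 · 2 · 1
[6] 3 · 2 · 1 · 3
1 · 0 · 2 · 2
2 · 1 · 0 · 2
3 · 2 · 2 · 1
[7] 3 · 2 · 1 · 3
1 · 0 · 2 · 2
2 · 1 · 0 · 3
3 · 2 · 2 · 1
[8] 3 · 2 · 1 · 3
1 · 0 · 2 · 3
2 · 1 · 1 · 0
3 · 2 · 2 · 2
[9] 3 · 2 · 1 · 3
1 · 0 · 2 · 3
2 · 1 · 1 · 1
3 · 2 · 2 · 2
[10] 3 · 2 · 1 · 3
1 · 0 · 2 · 3
2 · 1 · 1 · 2
3 · 2 · 2 · 2
[11] 3 · 2 · 1 · 3
1 · 0 · 2 · 3
2 · 1 · 1 · 3
3 · 2 · 2 · 2

2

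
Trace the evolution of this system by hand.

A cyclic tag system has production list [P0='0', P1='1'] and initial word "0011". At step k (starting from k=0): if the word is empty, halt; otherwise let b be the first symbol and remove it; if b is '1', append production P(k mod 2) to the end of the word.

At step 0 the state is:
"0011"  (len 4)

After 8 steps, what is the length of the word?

0

[0] "0011"  (len 4)
[1] "011"  (len 3)
[2] "11"  (len 2)
[3] "10"  (len 2)
[4] "01"  (len 2)
[5] "1"  (len 1)
[6] "1"  (len 1)
[7] "0"  (len 1)
[8] (halted — word empty)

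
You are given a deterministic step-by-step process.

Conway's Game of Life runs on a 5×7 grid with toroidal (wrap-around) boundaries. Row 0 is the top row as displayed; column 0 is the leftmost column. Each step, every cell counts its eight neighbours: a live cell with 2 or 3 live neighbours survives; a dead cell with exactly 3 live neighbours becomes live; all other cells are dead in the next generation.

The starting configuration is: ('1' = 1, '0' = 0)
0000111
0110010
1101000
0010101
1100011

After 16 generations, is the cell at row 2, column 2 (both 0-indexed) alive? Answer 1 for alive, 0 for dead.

0

[0] 0000111
0110010
1101000
0010101
1100011
[1] 0010100
0111010
1001111
0011100
0101000
[2] 0000100
1100000
1000001
1100001
0100000
[3] 1100000
1100001
0000000
0100001
0100000
[4] 0010001
0100001
0100001
1000000
0110000
[5] 0010000
0110011
0100001
1010000
1110000
[6] 0001001
0110011
0000011
0010001
1011000
[7] 0001111
0010100
0110000
1111011
1111001
[8] 0000001
0110100
0000111
0000110
0000000
[9] 0000000
1001101
0000001
0000101
0000010
[10] 0000111
1000011
0001101
0000001
0000010
[11] 1000100
1001000
0000100
0000101
0000100
[12] 0001100
0001100
0001110
0001100
0001100
[13] 0010010
0010000
0010010
0010000
0010010
[14] 0111000
0111000
0111000
0111000
0111000
[15] 1000100
1000100
1000100
1000100
1000100
[16] 1101111
1101111
1101111
1101111
1101111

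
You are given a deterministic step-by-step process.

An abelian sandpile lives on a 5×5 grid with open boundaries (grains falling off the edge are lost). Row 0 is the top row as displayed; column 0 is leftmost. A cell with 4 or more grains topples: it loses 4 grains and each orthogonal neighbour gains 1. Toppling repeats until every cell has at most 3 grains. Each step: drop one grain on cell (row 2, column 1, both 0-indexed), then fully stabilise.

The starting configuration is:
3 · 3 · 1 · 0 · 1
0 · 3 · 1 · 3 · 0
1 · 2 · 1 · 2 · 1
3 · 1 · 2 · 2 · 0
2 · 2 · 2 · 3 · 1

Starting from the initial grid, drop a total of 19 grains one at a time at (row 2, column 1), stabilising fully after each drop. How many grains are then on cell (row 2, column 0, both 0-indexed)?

gen 0: 3 · 3 · 1 · 0 · 1
0 · 3 · 1 · 3 · 0
1 · 2 · 1 · 2 · 1
3 · 1 · 2 · 2 · 0
2 · 2 · 2 · 3 · 1
gen 1: 3 · 3 · 1 · 0 · 1
0 · 3 · 1 · 3 · 0
1 · 3 · 1 · 2 · 1
3 · 1 · 2 · 2 · 0
2 · 2 · 2 · 3 · 1
gen 2: 0 · 1 · 2 · 0 · 1
2 · 1 · 2 · 3 · 0
2 · 1 · 2 · 2 · 1
3 · 2 · 2 · 2 · 0
2 · 2 · 2 · 3 · 1
gen 3: 0 · 1 · 2 · 0 · 1
2 · 1 · 2 · 3 · 0
2 · 2 · 2 · 2 · 1
3 · 2 · 2 · 2 · 0
2 · 2 · 2 · 3 · 1
gen 4: 0 · 1 · 2 · 0 · 1
2 · 1 · 2 · 3 · 0
2 · 3 · 2 · 2 · 1
3 · 2 · 2 · 2 · 0
2 · 2 · 2 · 3 · 1
gen 5: 0 · 1 · 2 · 0 · 1
2 · 2 · 2 · 3 · 0
3 · 0 · 3 · 2 · 1
3 · 3 · 2 · 2 · 0
2 · 2 · 2 · 3 · 1
gen 6: 0 · 1 · 2 · 0 · 1
2 · 2 · 2 · 3 · 0
3 · 1 · 3 · 2 · 1
3 · 3 · 2 · 2 · 0
2 · 2 · 2 · 3 · 1
gen 7: 0 · 1 · 2 · 0 · 1
2 · 2 · 2 · 3 · 0
3 · 2 · 3 · 2 · 1
3 · 3 · 2 · 2 · 0
2 · 2 · 2 · 3 · 1
gen 8: 0 · 1 · 2 · 0 · 1
2 · 2 · 2 · 3 · 0
3 · 3 · 3 · 2 · 1
3 · 3 · 2 · 2 · 0
2 · 2 · 2 · 3 · 1
gen 9: 0 · 1 · 2 · 0 · 1
3 · 3 · 3 · 3 · 0
1 · 3 · 1 · 3 · 1
1 · 2 · 0 · 3 · 0
3 · 3 · 3 · 3 · 1
gen 10: 1 · 2 · 3 · 1 · 1
0 · 2 · 2 · 1 · 1
3 · 3 · 1 · 2 · 2
3 · 1 · 0 · 2 · 1
0 · 2 · 2 · 1 · 2
gen 11: 1 · 2 · 3 · 1 · 1
1 · 3 · 2 · 1 · 1
1 · 1 · 2 · 2 · 2
0 · 3 · 0 · 2 · 1
1 · 2 · 2 · 1 · 2
gen 12: 1 · 2 · 3 · 1 · 1
1 · 3 · 2 · 1 · 1
1 · 2 · 2 · 2 · 2
0 · 3 · 0 · 2 · 1
1 · 2 · 2 · 1 · 2
gen 13: 1 · 2 · 3 · 1 · 1
1 · 3 · 2 · 1 · 1
1 · 3 · 2 · 2 · 2
0 · 3 · 0 · 2 · 1
1 · 2 · 2 · 1 · 2
gen 14: 1 · 3 · 3 · 1 · 1
2 · 0 · 3 · 1 · 1
2 · 2 · 3 · 2 · 2
1 · 0 · 1 · 2 · 1
1 · 3 · 2 · 1 · 2
gen 15: 1 · 3 · 3 · 1 · 1
2 · 0 · 3 · 1 · 1
2 · 3 · 3 · 2 · 2
1 · 0 · 1 · 2 · 1
1 · 3 · 2 · 1 · 2
gen 16: 2 · 0 · 1 · 2 · 1
2 · 3 · 1 · 2 · 1
3 · 1 · 1 · 3 · 2
1 · 1 · 2 · 2 · 1
1 · 3 · 2 · 1 · 2
gen 17: 2 · 0 · 1 · 2 · 1
2 · 3 · 1 · 2 · 1
3 · 2 · 1 · 3 · 2
1 · 1 · 2 · 2 · 1
1 · 3 · 2 · 1 · 2
gen 18: 2 · 0 · 1 · 2 · 1
2 · 3 · 1 · 2 · 1
3 · 3 · 1 · 3 · 2
1 · 1 · 2 · 2 · 1
1 · 3 · 2 · 1 · 2
gen 19: 3 · 1 · 1 · 2 · 1
0 · 1 · 2 · 2 · 1
1 · 2 · 2 · 3 · 2
2 · 2 · 2 · 2 · 1
1 · 3 · 2 · 1 · 2

1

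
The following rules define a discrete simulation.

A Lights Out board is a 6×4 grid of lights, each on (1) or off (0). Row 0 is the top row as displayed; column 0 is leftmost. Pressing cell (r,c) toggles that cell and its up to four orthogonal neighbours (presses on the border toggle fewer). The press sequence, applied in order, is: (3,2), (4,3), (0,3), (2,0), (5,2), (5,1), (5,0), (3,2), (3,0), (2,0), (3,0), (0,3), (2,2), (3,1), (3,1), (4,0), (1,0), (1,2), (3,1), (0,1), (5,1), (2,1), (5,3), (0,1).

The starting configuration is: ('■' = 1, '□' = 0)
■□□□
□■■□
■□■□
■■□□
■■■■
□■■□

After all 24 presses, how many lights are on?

k=0  ■□□□
□■■□
■□■□
■■□□
■■■■
□■■□
k=1  ■□□□
□■■□
■□□□
■□■■
■■□■
□■■□
k=2  ■□□□
□■■□
■□□□
■□■□
■■■□
□■■■
k=3  ■□■■
□■■■
■□□□
■□■□
■■■□
□■■■
k=4  ■□■■
■■■■
□■□□
□□■□
■■■□
□■■■
k=5  ■□■■
■■■■
□■□□
□□■□
■■□□
□□□□
k=6  ■□■■
■■■■
□■□□
□□■□
■□□□
■■■□
k=7  ■□■■
■■■■
□■□□
□□■□
□□□□
□□■□
k=8  ■□■■
■■■■
□■■□
□■□■
□□■□
□□■□
k=9  ■□■■
■■■■
■■■□
■□□■
■□■□
□□■□
k=10  ■□■■
□■■■
□□■□
□□□■
■□■□
□□■□
k=11  ■□■■
□■■■
■□■□
■■□■
□□■□
□□■□
k=12  ■□□□
□■■□
■□■□
■■□■
□□■□
□□■□
k=13  ■□□□
□■□□
■■□■
■■■■
□□■□
□□■□
k=14  ■□□□
□■□□
■□□■
□□□■
□■■□
□□■□
k=15  ■□□□
□■□□
■■□■
■■■■
□□■□
□□■□
k=16  ■□□□
□■□□
■■□■
□■■■
■■■□
■□■□
k=17  □□□□
■□□□
□■□■
□■■■
■■■□
■□■□
k=18  □□■□
■■■■
□■■■
□■■■
■■■□
■□■□
k=19  □□■□
■■■■
□□■■
■□□■
■□■□
■□■□
k=20  ■■□□
■□■■
□□■■
■□□■
■□■□
■□■□
k=21  ■■□□
■□■■
□□■■
■□□■
■■■□
□■□□
k=22  ■■□□
■■■■
■■□■
■■□■
■■■□
□■□□
k=23  ■■□□
■■■■
■■□■
■■□■
■■■■
□■■■
k=24  □□■□
■□■■
■■□■
■■□■
■■■■
□■■■

17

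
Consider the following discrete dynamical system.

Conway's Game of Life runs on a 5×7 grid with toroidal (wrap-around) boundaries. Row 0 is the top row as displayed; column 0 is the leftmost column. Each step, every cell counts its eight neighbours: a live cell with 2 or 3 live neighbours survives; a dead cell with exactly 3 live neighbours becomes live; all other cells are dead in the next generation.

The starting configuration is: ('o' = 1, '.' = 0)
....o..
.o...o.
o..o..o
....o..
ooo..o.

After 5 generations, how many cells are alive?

5

[0] ....o..
.o...o.
o..o..o
....o..
ooo..o.
[1] o.o.ooo
o...ooo
o...ooo
..oooo.
.o.ooo.
[2] ..o....
.......
oo.....
ooo....
oo.....
[3] .o.....
.o.....
o.o....
..o...o
o......
[4] oo.....
ooo....
o.o....
o.....o
oo.....
[5] ......o
..o...o
..o....
......o
.......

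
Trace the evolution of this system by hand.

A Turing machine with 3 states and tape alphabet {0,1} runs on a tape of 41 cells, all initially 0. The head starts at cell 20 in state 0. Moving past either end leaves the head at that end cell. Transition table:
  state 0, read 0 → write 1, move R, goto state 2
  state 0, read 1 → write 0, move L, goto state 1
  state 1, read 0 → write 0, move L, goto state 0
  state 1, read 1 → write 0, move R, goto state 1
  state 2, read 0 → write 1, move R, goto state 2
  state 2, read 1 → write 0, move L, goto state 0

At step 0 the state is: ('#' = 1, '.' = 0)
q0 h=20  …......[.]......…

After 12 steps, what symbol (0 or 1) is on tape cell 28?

1

t=0: q0 h=20  …......[.]......…
t=1: q2 h=21  ….....#[.]......…
t=2: q2 h=22  …....##[.]......…
t=3: q2 h=23  …...###[.]......…
t=4: q2 h=24  …..####[.]......…
t=5: q2 h=25  ….#####[.]......…
t=6: q2 h=26  …######[.]......…
t=7: q2 h=27  …######[.]......…
t=8: q2 h=28  …######[.]......…
t=9: q2 h=29  …######[.]......…
t=10: q2 h=30  …######[.]......…
t=11: q2 h=31  …######[.]......…
t=12: q2 h=32  …######[.]......…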